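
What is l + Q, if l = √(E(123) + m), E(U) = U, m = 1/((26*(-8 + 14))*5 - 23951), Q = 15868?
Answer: 15868 + 4*√4127380717/23171 ≈ 15879.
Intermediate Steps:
m = -1/23171 (m = 1/((26*6)*5 - 23951) = 1/(156*5 - 23951) = 1/(780 - 23951) = 1/(-23171) = -1/23171 ≈ -4.3157e-5)
l = 4*√4127380717/23171 (l = √(123 - 1/23171) = √(2850032/23171) = 4*√4127380717/23171 ≈ 11.091)
l + Q = 4*√4127380717/23171 + 15868 = 15868 + 4*√4127380717/23171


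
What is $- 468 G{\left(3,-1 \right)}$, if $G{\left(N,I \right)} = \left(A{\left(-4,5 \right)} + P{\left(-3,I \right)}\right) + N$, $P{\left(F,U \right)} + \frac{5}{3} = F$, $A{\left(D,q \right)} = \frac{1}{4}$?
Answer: $663$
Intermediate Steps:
$A{\left(D,q \right)} = \frac{1}{4}$
$P{\left(F,U \right)} = - \frac{5}{3} + F$
$G{\left(N,I \right)} = - \frac{53}{12} + N$ ($G{\left(N,I \right)} = \left(\frac{1}{4} - \frac{14}{3}\right) + N = - \frac{53}{12} + N$)
$- 468 G{\left(3,-1 \right)} = - 468 \left(- \frac{53}{12} + 3\right) = \left(-468\right) \left(- \frac{17}{12}\right) = 663$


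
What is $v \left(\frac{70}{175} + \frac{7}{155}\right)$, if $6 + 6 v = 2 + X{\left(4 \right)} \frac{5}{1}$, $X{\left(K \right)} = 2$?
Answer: $\frac{69}{155} \approx 0.44516$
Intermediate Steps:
$v = 1$ ($v = -1 + \frac{2 + 2 \cdot \frac{5}{1}}{6} = -1 + \frac{2 + 2 \cdot 5 \cdot 1}{6} = -1 + \frac{2 + 2 \cdot 5}{6} = -1 + \frac{2 + 10}{6} = -1 + \frac{1}{6} \cdot 12 = -1 + 2 = 1$)
$v \left(\frac{70}{175} + \frac{7}{155}\right) = 1 \left(\frac{70}{175} + \frac{7}{155}\right) = 1 \left(70 \cdot \frac{1}{175} + 7 \cdot \frac{1}{155}\right) = 1 \left(\frac{2}{5} + \frac{7}{155}\right) = 1 \cdot \frac{69}{155} = \frac{69}{155}$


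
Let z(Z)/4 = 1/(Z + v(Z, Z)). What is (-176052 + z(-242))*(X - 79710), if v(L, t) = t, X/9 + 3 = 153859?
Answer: -27799364551242/121 ≈ -2.2975e+11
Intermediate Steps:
X = 1384704 (X = -27 + 9*153859 = -27 + 1384731 = 1384704)
z(Z) = 2/Z (z(Z) = 4/(Z + Z) = 4/((2*Z)) = 4*(1/(2*Z)) = 2/Z)
(-176052 + z(-242))*(X - 79710) = (-176052 + 2/(-242))*(1384704 - 79710) = (-176052 + 2*(-1/242))*1304994 = (-176052 - 1/121)*1304994 = -21302293/121*1304994 = -27799364551242/121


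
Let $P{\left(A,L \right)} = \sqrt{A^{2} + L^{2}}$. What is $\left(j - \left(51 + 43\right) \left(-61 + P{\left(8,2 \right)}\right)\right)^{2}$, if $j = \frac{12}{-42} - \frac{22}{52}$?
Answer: $\frac{1108709173833}{33124} - \frac{196170292 \sqrt{17}}{91} \approx 2.4583 \cdot 10^{7}$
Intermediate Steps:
$j = - \frac{129}{182}$ ($j = 12 \left(- \frac{1}{42}\right) - \frac{11}{26} = - \frac{2}{7} - \frac{11}{26} = - \frac{129}{182} \approx -0.70879$)
$\left(j - \left(51 + 43\right) \left(-61 + P{\left(8,2 \right)}\right)\right)^{2} = \left(- \frac{129}{182} - \left(51 + 43\right) \left(-61 + \sqrt{8^{2} + 2^{2}}\right)\right)^{2} = \left(- \frac{129}{182} - 94 \left(-61 + \sqrt{64 + 4}\right)\right)^{2} = \left(- \frac{129}{182} - 94 \left(-61 + \sqrt{68}\right)\right)^{2} = \left(- \frac{129}{182} - 94 \left(-61 + 2 \sqrt{17}\right)\right)^{2} = \left(- \frac{129}{182} - \left(-5734 + 188 \sqrt{17}\right)\right)^{2} = \left(- \frac{129}{182} + \left(5734 - 188 \sqrt{17}\right)\right)^{2} = \left(\frac{1043459}{182} - 188 \sqrt{17}\right)^{2}$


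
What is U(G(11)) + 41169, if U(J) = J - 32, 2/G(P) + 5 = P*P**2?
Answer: 27273832/663 ≈ 41137.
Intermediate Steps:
G(P) = 2/(-5 + P**3) (G(P) = 2/(-5 + P*P**2) = 2/(-5 + P**3))
U(J) = -32 + J
U(G(11)) + 41169 = (-32 + 2/(-5 + 11**3)) + 41169 = (-32 + 2/(-5 + 1331)) + 41169 = (-32 + 2/1326) + 41169 = (-32 + 2*(1/1326)) + 41169 = (-32 + 1/663) + 41169 = -21215/663 + 41169 = 27273832/663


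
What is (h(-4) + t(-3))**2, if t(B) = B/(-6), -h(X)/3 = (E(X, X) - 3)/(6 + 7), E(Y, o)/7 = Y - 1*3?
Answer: 625/4 ≈ 156.25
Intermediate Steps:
E(Y, o) = -21 + 7*Y (E(Y, o) = 7*(Y - 1*3) = 7*(Y - 3) = 7*(-3 + Y) = -21 + 7*Y)
h(X) = 72/13 - 21*X/13 (h(X) = -3*((-21 + 7*X) - 3)/(6 + 7) = -3*(-24 + 7*X)/13 = -3*(-24/13 + 7*X/13) = 72/13 - 21*X/13)
t(B) = -B/6 (t(B) = B*(-1/6) = -B/6)
(h(-4) + t(-3))**2 = ((72/13 - 21/13*(-4)) - 1/6*(-3))**2 = ((72/13 + 84/13) + 1/2)**2 = (12 + 1/2)**2 = (25/2)**2 = 625/4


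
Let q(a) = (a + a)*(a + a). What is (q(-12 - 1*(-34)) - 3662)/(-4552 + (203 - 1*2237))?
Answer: 863/3293 ≈ 0.26207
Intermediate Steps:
q(a) = 4*a**2 (q(a) = (2*a)*(2*a) = 4*a**2)
(q(-12 - 1*(-34)) - 3662)/(-4552 + (203 - 1*2237)) = (4*(-12 - 1*(-34))**2 - 3662)/(-4552 + (203 - 1*2237)) = (4*(-12 + 34)**2 - 3662)/(-4552 + (203 - 2237)) = (4*22**2 - 3662)/(-4552 - 2034) = (4*484 - 3662)/(-6586) = (1936 - 3662)*(-1/6586) = -1726*(-1/6586) = 863/3293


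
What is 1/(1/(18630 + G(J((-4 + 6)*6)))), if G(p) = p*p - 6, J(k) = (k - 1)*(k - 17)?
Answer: 21649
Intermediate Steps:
J(k) = (-1 + k)*(-17 + k)
G(p) = -6 + p² (G(p) = p² - 6 = -6 + p²)
1/(1/(18630 + G(J((-4 + 6)*6)))) = 1/(1/(18630 + (-6 + (17 + ((-4 + 6)*6)² - 18*(-4 + 6)*6)²))) = 1/(1/(18630 + (-6 + (17 + (2*6)² - 36*6)²))) = 1/(1/(18630 + (-6 + (17 + 12² - 18*12)²))) = 1/(1/(18630 + (-6 + (17 + 144 - 216)²))) = 1/(1/(18630 + (-6 + (-55)²))) = 1/(1/(18630 + (-6 + 3025))) = 1/(1/(18630 + 3019)) = 1/(1/21649) = 21649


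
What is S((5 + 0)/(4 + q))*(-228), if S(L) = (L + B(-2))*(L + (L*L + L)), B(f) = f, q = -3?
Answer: -23940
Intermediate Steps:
S(L) = (-2 + L)*(L² + 2*L) (S(L) = (L - 2)*(L + (L*L + L)) = (-2 + L)*(L + (L² + L)) = (-2 + L)*(L + (L + L²)) = (-2 + L)*(L² + 2*L))
S((5 + 0)/(4 + q))*(-228) = (((5 + 0)/(4 - 3))*(-4 + ((5 + 0)/(4 - 3))²))*(-228) = ((5/1)*(-4 + (5/1)²))*(-228) = ((5*1)*(-4 + (5*1)²))*(-228) = (5*(-4 + 5²))*(-228) = (5*(-4 + 25))*(-228) = (5*21)*(-228) = 105*(-228) = -23940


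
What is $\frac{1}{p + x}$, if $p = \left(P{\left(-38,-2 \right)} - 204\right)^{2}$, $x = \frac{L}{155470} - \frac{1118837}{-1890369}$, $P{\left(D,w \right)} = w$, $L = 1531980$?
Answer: $\frac{29389566843}{1247482653858449} \approx 2.3559 \cdot 10^{-5}$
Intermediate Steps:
$x = \frac{306995308901}{29389566843}$ ($x = \frac{1531980}{155470} - \frac{1118837}{-1890369} = 1531980 \cdot \frac{1}{155470} - - \frac{1118837}{1890369} = \frac{153198}{15547} + \frac{1118837}{1890369} = \frac{306995308901}{29389566843} \approx 10.446$)
$p = 42436$ ($p = \left(-2 - 204\right)^{2} = \left(-206\right)^{2} = 42436$)
$\frac{1}{p + x} = \frac{1}{42436 + \frac{306995308901}{29389566843}} = \frac{1}{\frac{1247482653858449}{29389566843}} = \frac{29389566843}{1247482653858449}$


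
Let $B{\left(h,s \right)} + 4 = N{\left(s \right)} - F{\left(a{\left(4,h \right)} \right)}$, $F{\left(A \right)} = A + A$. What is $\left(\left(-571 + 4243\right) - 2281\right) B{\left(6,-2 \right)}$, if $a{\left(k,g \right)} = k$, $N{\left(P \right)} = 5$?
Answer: $-9737$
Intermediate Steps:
$F{\left(A \right)} = 2 A$
$B{\left(h,s \right)} = -7$ ($B{\left(h,s \right)} = -4 + \left(5 - 2 \cdot 4\right) = -4 + \left(5 - 8\right) = -4 - 3 = -7$)
$\left(\left(-571 + 4243\right) - 2281\right) B{\left(6,-2 \right)} = \left(\left(-571 + 4243\right) - 2281\right) \left(-7\right) = \left(3672 - 2281\right) \left(-7\right) = 1391 \left(-7\right) = -9737$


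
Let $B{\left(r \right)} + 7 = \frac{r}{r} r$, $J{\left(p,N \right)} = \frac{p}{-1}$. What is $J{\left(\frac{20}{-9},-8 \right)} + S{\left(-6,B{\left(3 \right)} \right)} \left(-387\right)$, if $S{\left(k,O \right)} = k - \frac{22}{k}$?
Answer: $\frac{8147}{9} \approx 905.22$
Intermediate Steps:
$J{\left(p,N \right)} = - p$ ($J{\left(p,N \right)} = p \left(-1\right) = - p$)
$B{\left(r \right)} = -7 + r$ ($B{\left(r \right)} = -7 + \frac{r}{r} r = -7 + 1 r = -7 + r$)
$J{\left(\frac{20}{-9},-8 \right)} + S{\left(-6,B{\left(3 \right)} \right)} \left(-387\right) = - \frac{20}{-9} + \left(-6 - \frac{22}{-6}\right) \left(-387\right) = - \frac{20 \left(-1\right)}{9} + \left(-6 - - \frac{11}{3}\right) \left(-387\right) = \left(-1\right) \left(- \frac{20}{9}\right) + \left(-6 + \frac{11}{3}\right) \left(-387\right) = \frac{20}{9} - -903 = \frac{20}{9} + 903 = \frac{8147}{9}$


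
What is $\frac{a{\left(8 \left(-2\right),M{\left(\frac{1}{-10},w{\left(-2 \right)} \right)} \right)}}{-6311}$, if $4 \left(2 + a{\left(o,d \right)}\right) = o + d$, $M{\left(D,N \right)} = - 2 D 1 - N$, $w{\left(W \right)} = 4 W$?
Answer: $\frac{79}{126220} \approx 0.00062589$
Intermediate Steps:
$M{\left(D,N \right)} = - N - 2 D$ ($M{\left(D,N \right)} = - 2 D - N = - N - 2 D$)
$a{\left(o,d \right)} = -2 + \frac{d}{4} + \frac{o}{4}$ ($a{\left(o,d \right)} = -2 + \frac{o + d}{4} = -2 + \frac{d + o}{4} = -2 + \left(\frac{d}{4} + \frac{o}{4}\right) = -2 + \frac{d}{4} + \frac{o}{4}$)
$\frac{a{\left(8 \left(-2\right),M{\left(\frac{1}{-10},w{\left(-2 \right)} \right)} \right)}}{-6311} = \frac{-2 + \frac{- 4 \left(-2\right) - \frac{2}{-10}}{4} + \frac{8 \left(-2\right)}{4}}{-6311} = \left(-2 + \frac{\left(-1\right) \left(-8\right) - - \frac{1}{5}}{4} + \frac{1}{4} \left(-16\right)\right) \left(- \frac{1}{6311}\right) = \left(-2 + \frac{8 + \frac{1}{5}}{4} - 4\right) \left(- \frac{1}{6311}\right) = \left(-2 + \frac{1}{4} \cdot \frac{41}{5} - 4\right) \left(- \frac{1}{6311}\right) = \left(-2 + \frac{41}{20} - 4\right) \left(- \frac{1}{6311}\right) = \left(- \frac{79}{20}\right) \left(- \frac{1}{6311}\right) = \frac{79}{126220}$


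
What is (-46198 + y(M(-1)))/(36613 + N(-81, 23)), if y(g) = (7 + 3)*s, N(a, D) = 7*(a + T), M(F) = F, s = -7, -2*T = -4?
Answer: -11567/9015 ≈ -1.2831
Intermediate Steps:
T = 2 (T = -½*(-4) = 2)
N(a, D) = 14 + 7*a (N(a, D) = 7*(a + 2) = 7*(2 + a) = 14 + 7*a)
y(g) = -70 (y(g) = (7 + 3)*(-7) = 10*(-7) = -70)
(-46198 + y(M(-1)))/(36613 + N(-81, 23)) = (-46198 - 70)/(36613 + (14 + 7*(-81))) = -46268/(36613 + (14 - 567)) = -46268/(36613 - 553) = -46268/36060 = -46268*1/36060 = -11567/9015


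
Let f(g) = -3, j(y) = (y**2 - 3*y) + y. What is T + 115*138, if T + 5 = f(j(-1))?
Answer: 15862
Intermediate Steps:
j(y) = y**2 - 2*y
T = -8 (T = -5 - 3 = -8)
T + 115*138 = -8 + 115*138 = -8 + 15870 = 15862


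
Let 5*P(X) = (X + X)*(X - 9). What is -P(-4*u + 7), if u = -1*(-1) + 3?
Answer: -324/5 ≈ -64.800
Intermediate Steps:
u = 4 (u = 1 + 3 = 4)
P(X) = 2*X*(-9 + X)/5 (P(X) = ((X + X)*(X - 9))/5 = ((2*X)*(-9 + X))/5 = (2*X*(-9 + X))/5 = 2*X*(-9 + X)/5)
-P(-4*u + 7) = -2*(-4*4 + 7)*(-9 + (-4*4 + 7))/5 = -2*(-16 + 7)*(-9 + (-16 + 7))/5 = -2*(-9)*(-9 - 9)/5 = -2*(-9)*(-18)/5 = -1*324/5 = -324/5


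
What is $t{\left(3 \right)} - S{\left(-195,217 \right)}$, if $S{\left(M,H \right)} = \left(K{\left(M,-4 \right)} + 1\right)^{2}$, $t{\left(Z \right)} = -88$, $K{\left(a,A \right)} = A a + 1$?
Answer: $-611612$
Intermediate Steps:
$K{\left(a,A \right)} = 1 + A a$
$S{\left(M,H \right)} = \left(2 - 4 M\right)^{2}$ ($S{\left(M,H \right)} = \left(\left(1 - 4 M\right) + 1\right)^{2} = \left(2 - 4 M\right)^{2}$)
$t{\left(3 \right)} - S{\left(-195,217 \right)} = -88 - 4 \left(-1 + 2 \left(-195\right)\right)^{2} = -88 - 4 \left(-1 - 390\right)^{2} = -88 - 4 \left(-391\right)^{2} = -88 - 4 \cdot 152881 = -88 - 611524 = -611612$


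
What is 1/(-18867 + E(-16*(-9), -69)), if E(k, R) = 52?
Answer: -1/18815 ≈ -5.3149e-5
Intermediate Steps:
1/(-18867 + E(-16*(-9), -69)) = 1/(-18867 + 52) = 1/(-18815) = -1/18815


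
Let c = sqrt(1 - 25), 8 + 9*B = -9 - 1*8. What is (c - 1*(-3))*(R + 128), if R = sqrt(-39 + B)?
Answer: 2*(3 + 2*I*sqrt(6))*(192 + I*sqrt(94))/3 ≈ 352.33 + 646.46*I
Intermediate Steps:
B = -25/9 (B = -8/9 + (-9 - 1*8)/9 = -8/9 + (-9 - 8)/9 = -8/9 + (1/9)*(-17) = -8/9 - 17/9 = -25/9 ≈ -2.7778)
c = 2*I*sqrt(6) (c = sqrt(-24) = 2*I*sqrt(6) ≈ 4.899*I)
R = 2*I*sqrt(94)/3 (R = sqrt(-39 - 25/9) = sqrt(-376/9) = 2*I*sqrt(94)/3 ≈ 6.4636*I)
(c - 1*(-3))*(R + 128) = (2*I*sqrt(6) - 1*(-3))*(2*I*sqrt(94)/3 + 128) = (2*I*sqrt(6) + 3)*(128 + 2*I*sqrt(94)/3) = (3 + 2*I*sqrt(6))*(128 + 2*I*sqrt(94)/3)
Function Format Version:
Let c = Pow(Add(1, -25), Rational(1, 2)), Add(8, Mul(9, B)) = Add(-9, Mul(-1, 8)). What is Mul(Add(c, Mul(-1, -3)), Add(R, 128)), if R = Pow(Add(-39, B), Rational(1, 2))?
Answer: Mul(Rational(2, 3), Add(3, Mul(2, I, Pow(6, Rational(1, 2)))), Add(192, Mul(I, Pow(94, Rational(1, 2))))) ≈ Add(352.33, Mul(646.46, I))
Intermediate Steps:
B = Rational(-25, 9) (B = Add(Rational(-8, 9), Mul(Rational(1, 9), Add(-9, Mul(-1, 8)))) = Add(Rational(-8, 9), Mul(Rational(1, 9), Add(-9, -8))) = Add(Rational(-8, 9), Mul(Rational(1, 9), -17)) = Add(Rational(-8, 9), Rational(-17, 9)) = Rational(-25, 9) ≈ -2.7778)
c = Mul(2, I, Pow(6, Rational(1, 2))) (c = Pow(-24, Rational(1, 2)) = Mul(2, I, Pow(6, Rational(1, 2))) ≈ Mul(4.8990, I))
R = Mul(Rational(2, 3), I, Pow(94, Rational(1, 2))) (R = Pow(Add(-39, Rational(-25, 9)), Rational(1, 2)) = Pow(Rational(-376, 9), Rational(1, 2)) = Mul(Rational(2, 3), I, Pow(94, Rational(1, 2))) ≈ Mul(6.4636, I))
Mul(Add(c, Mul(-1, -3)), Add(R, 128)) = Mul(Add(Mul(2, I, Pow(6, Rational(1, 2))), Mul(-1, -3)), Add(Mul(Rational(2, 3), I, Pow(94, Rational(1, 2))), 128)) = Mul(Add(Mul(2, I, Pow(6, Rational(1, 2))), 3), Add(128, Mul(Rational(2, 3), I, Pow(94, Rational(1, 2))))) = Mul(Add(3, Mul(2, I, Pow(6, Rational(1, 2)))), Add(128, Mul(Rational(2, 3), I, Pow(94, Rational(1, 2)))))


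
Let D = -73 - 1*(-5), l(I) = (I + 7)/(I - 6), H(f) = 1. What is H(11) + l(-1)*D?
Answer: 415/7 ≈ 59.286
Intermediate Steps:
l(I) = (7 + I)/(-6 + I)
D = -68 (D = -73 + 5 = -68)
H(11) + l(-1)*D = 1 + ((7 - 1)/(-6 - 1))*(-68) = 1 + (6/(-7))*(-68) = 1 - 1/7*6*(-68) = 1 - 6/7*(-68) = 1 + 408/7 = 415/7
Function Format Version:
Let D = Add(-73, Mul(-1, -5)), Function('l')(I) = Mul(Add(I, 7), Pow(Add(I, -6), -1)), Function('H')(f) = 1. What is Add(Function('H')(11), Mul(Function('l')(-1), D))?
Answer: Rational(415, 7) ≈ 59.286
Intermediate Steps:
Function('l')(I) = Mul(Pow(Add(-6, I), -1), Add(7, I)) (Function('l')(I) = Mul(Add(7, I), Pow(Add(-6, I), -1)) = Mul(Pow(Add(-6, I), -1), Add(7, I)))
D = -68 (D = Add(-73, 5) = -68)
Add(Function('H')(11), Mul(Function('l')(-1), D)) = Add(1, Mul(Mul(Pow(Add(-6, -1), -1), Add(7, -1)), -68)) = Add(1, Mul(Mul(Pow(-7, -1), 6), -68)) = Add(1, Mul(Mul(Rational(-1, 7), 6), -68)) = Add(1, Mul(Rational(-6, 7), -68)) = Add(1, Rational(408, 7)) = Rational(415, 7)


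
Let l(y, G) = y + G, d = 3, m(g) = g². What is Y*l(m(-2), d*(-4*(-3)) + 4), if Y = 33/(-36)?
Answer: -121/3 ≈ -40.333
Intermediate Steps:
l(y, G) = G + y
Y = -11/12 (Y = 33*(-1/36) = -11/12 ≈ -0.91667)
Y*l(m(-2), d*(-4*(-3)) + 4) = -11*((3*(-4*(-3)) + 4) + (-2)²)/12 = -11*((3*12 + 4) + 4)/12 = -11*((36 + 4) + 4)/12 = -11*(40 + 4)/12 = -11/12*44 = -121/3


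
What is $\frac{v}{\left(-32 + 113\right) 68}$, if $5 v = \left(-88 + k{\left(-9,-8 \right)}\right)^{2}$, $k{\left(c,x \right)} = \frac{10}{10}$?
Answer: $\frac{841}{3060} \approx 0.27484$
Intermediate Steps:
$k{\left(c,x \right)} = 1$ ($k{\left(c,x \right)} = 10 \cdot \frac{1}{10} = 1$)
$v = \frac{7569}{5}$ ($v = \frac{\left(-88 + 1\right)^{2}}{5} = \frac{\left(-87\right)^{2}}{5} = \frac{1}{5} \cdot 7569 = \frac{7569}{5} \approx 1513.8$)
$\frac{v}{\left(-32 + 113\right) 68} = \frac{7569}{5 \left(-32 + 113\right) 68} = \frac{7569}{5 \cdot 81 \cdot 68} = \frac{7569}{5 \cdot 5508} = \frac{7569}{5} \cdot \frac{1}{5508} = \frac{841}{3060}$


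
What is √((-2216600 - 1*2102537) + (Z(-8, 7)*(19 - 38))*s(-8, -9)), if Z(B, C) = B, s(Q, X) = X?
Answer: I*√4320505 ≈ 2078.6*I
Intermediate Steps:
√((-2216600 - 1*2102537) + (Z(-8, 7)*(19 - 38))*s(-8, -9)) = √((-2216600 - 1*2102537) - 8*(19 - 38)*(-9)) = √((-2216600 - 2102537) - 8*(-19)*(-9)) = √(-4319137 + 152*(-9)) = √(-4319137 - 1368) = √(-4320505) = I*√4320505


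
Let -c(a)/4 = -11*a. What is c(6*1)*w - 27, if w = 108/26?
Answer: 13905/13 ≈ 1069.6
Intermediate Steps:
w = 54/13 (w = 108*(1/26) = 54/13 ≈ 4.1538)
c(a) = 44*a (c(a) = -(-44)*a = 44*a)
c(6*1)*w - 27 = (44*(6*1))*(54/13) - 27 = (44*6)*(54/13) - 27 = 264*(54/13) - 27 = 14256/13 - 27 = 13905/13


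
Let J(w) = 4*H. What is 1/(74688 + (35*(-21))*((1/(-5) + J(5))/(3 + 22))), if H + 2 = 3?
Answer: 25/1864407 ≈ 1.3409e-5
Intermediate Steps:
H = 1 (H = -2 + 3 = 1)
J(w) = 4 (J(w) = 4*1 = 4)
1/(74688 + (35*(-21))*((1/(-5) + J(5))/(3 + 22))) = 1/(74688 + (35*(-21))*((1/(-5) + 4)/(3 + 22))) = 1/(74688 - 735*(-⅕ + 4)/25) = 1/(74688 - 2793/25) = 1/(1864407/25) = 25/1864407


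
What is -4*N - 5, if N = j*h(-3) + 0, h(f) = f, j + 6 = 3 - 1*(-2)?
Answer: -17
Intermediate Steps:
j = -1 (j = -6 + (3 - 1*(-2)) = -6 + (3 + 2) = -6 + 5 = -1)
N = 3 (N = -1*(-3) + 0 = 3 + 0 = 3)
-4*N - 5 = -4*3 - 5 = -12 - 5 = -17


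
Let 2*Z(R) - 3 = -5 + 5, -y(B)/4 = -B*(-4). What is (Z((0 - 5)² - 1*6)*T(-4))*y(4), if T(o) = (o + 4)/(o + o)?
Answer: 0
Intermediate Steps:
y(B) = -16*B (y(B) = -4*(-B)*(-4) = -16*B)
Z(R) = 3/2 (Z(R) = 3/2 + (-5 + 5)/2 = 3/2 + (½)*0 = 3/2 + 0 = 3/2)
T(o) = (4 + o)/(2*o) (T(o) = (4 + o)/((2*o)) = (4 + o)*(1/(2*o)) = (4 + o)/(2*o))
(Z((0 - 5)² - 1*6)*T(-4))*y(4) = (3*((½)*(4 - 4)/(-4))/2)*(-16*4) = (3*((½)*(-¼)*0)/2)*(-64) = ((3/2)*0)*(-64) = 0*(-64) = 0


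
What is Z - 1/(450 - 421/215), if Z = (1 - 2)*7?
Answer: -674518/96329 ≈ -7.0022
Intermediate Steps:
Z = -7 (Z = -1*7 = -7)
Z - 1/(450 - 421/215) = -7 - 1/(450 - 421/215) = -7 - 1/96329/215 = -7 - 1*215/96329 = -7 - 215/96329 = -674518/96329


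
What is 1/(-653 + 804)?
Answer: 1/151 ≈ 0.0066225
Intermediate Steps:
1/(-653 + 804) = 1/151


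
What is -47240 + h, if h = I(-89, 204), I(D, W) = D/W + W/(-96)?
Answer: -19274965/408 ≈ -47243.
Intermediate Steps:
I(D, W) = -W/96 + D/W (I(D, W) = D/W + W*(-1/96) = D/W - W/96 = -W/96 + D/W)
h = -1045/408 (h = -1/96*204 - 89/204 = -17/8 - 89*1/204 = -17/8 - 89/204 = -1045/408 ≈ -2.5613)
-47240 + h = -47240 - 1045/408 = -19274965/408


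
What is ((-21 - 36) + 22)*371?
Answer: -12985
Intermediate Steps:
((-21 - 36) + 22)*371 = (-57 + 22)*371 = -35*371 = -12985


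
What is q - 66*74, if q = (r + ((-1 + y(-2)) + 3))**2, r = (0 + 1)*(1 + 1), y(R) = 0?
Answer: -4868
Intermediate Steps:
r = 2 (r = 1*2 = 2)
q = 16 (q = (2 + ((-1 + 0) + 3))**2 = (2 + (-1 + 3))**2 = (2 + 2)**2 = 4**2 = 16)
q - 66*74 = 16 - 66*74 = 16 - 4884 = -4868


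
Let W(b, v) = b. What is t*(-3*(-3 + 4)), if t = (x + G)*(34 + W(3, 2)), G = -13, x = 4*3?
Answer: 111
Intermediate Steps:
x = 12
t = -37 (t = (12 - 13)*(34 + 3) = -1*37 = -37)
t*(-3*(-3 + 4)) = -(-111)*(-3 + 4) = -(-111) = -37*(-3) = 111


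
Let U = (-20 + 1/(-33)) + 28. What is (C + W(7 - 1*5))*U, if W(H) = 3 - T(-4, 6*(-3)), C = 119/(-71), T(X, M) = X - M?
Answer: -78900/781 ≈ -101.02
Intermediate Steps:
C = -119/71 (C = 119*(-1/71) = -119/71 ≈ -1.6761)
U = 263/33 (U = (-20 - 1/33) + 28 = -661/33 + 28 = 263/33 ≈ 7.9697)
W(H) = -11 (W(H) = 3 - (-4 - 6*(-3)) = 3 - (-4 - 1*(-18)) = 3 - (-4 + 18) = 3 - 1*14 = 3 - 14 = -11)
(C + W(7 - 1*5))*U = (-119/71 - 11)*(263/33) = -900/71*263/33 = -78900/781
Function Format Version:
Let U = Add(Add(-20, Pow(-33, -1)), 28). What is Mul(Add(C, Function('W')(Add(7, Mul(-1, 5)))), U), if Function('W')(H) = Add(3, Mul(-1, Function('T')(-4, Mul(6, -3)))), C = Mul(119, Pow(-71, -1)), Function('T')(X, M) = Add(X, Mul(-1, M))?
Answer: Rational(-78900, 781) ≈ -101.02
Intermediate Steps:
C = Rational(-119, 71) (C = Mul(119, Rational(-1, 71)) = Rational(-119, 71) ≈ -1.6761)
U = Rational(263, 33) (U = Add(Add(-20, Rational(-1, 33)), 28) = Add(Rational(-661, 33), 28) = Rational(263, 33) ≈ 7.9697)
Function('W')(H) = -11 (Function('W')(H) = Add(3, Mul(-1, Add(-4, Mul(-1, Mul(6, -3))))) = Add(3, Mul(-1, Add(-4, Mul(-1, -18)))) = Add(3, Mul(-1, Add(-4, 18))) = Add(3, Mul(-1, 14)) = Add(3, -14) = -11)
Mul(Add(C, Function('W')(Add(7, Mul(-1, 5)))), U) = Mul(Add(Rational(-119, 71), -11), Rational(263, 33)) = Mul(Rational(-900, 71), Rational(263, 33)) = Rational(-78900, 781)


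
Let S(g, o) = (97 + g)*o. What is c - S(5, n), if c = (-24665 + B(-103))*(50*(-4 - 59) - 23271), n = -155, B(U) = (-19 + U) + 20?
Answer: 654384717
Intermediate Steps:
B(U) = 1 + U
S(g, o) = o*(97 + g)
c = 654368907 (c = (-24665 + (1 - 103))*(50*(-4 - 59) - 23271) = (-24665 - 102)*(50*(-63) - 23271) = -24767*(-3150 - 23271) = -24767*(-26421) = 654368907)
c - S(5, n) = 654368907 - (-155)*(97 + 5) = 654368907 - (-155)*102 = 654368907 - 1*(-15810) = 654368907 + 15810 = 654384717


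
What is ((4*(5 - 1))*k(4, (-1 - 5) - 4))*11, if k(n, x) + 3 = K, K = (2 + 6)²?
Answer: 10736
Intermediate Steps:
K = 64 (K = 8² = 64)
k(n, x) = 61 (k(n, x) = -3 + 64 = 61)
((4*(5 - 1))*k(4, (-1 - 5) - 4))*11 = ((4*(5 - 1))*61)*11 = ((4*4)*61)*11 = (16*61)*11 = 976*11 = 10736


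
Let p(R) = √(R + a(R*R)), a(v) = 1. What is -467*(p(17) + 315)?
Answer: -147105 - 1401*√2 ≈ -1.4909e+5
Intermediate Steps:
p(R) = √(1 + R) (p(R) = √(R + 1) = √(1 + R))
-467*(p(17) + 315) = -467*(√(1 + 17) + 315) = -467*(√18 + 315) = -467*(3*√2 + 315) = -467*(315 + 3*√2) = -147105 - 1401*√2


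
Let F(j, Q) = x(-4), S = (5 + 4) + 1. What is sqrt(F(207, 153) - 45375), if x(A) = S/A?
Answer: I*sqrt(181510)/2 ≈ 213.02*I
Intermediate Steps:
S = 10 (S = 9 + 1 = 10)
x(A) = 10/A
F(j, Q) = -5/2 (F(j, Q) = 10/(-4) = 10*(-1/4) = -5/2)
sqrt(F(207, 153) - 45375) = sqrt(-5/2 - 45375) = sqrt(-90755/2) = I*sqrt(181510)/2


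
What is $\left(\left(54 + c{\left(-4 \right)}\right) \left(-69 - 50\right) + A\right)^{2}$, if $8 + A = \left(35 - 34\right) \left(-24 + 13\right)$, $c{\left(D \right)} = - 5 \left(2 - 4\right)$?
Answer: $58293225$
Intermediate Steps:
$c{\left(D \right)} = 10$ ($c{\left(D \right)} = \left(-5\right) \left(-2\right) = 10$)
$A = -19$ ($A = -8 + \left(35 - 34\right) \left(-24 + 13\right) = -8 + 1 \left(-11\right) = -8 - 11 = -19$)
$\left(\left(54 + c{\left(-4 \right)}\right) \left(-69 - 50\right) + A\right)^{2} = \left(\left(54 + 10\right) \left(-69 - 50\right) - 19\right)^{2} = \left(64 \left(-119\right) - 19\right)^{2} = \left(-7616 - 19\right)^{2} = \left(-7635\right)^{2} = 58293225$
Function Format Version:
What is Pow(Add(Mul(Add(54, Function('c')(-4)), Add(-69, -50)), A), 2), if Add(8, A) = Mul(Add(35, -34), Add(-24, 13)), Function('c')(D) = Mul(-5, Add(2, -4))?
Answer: 58293225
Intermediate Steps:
Function('c')(D) = 10 (Function('c')(D) = Mul(-5, -2) = 10)
A = -19 (A = Add(-8, Mul(Add(35, -34), Add(-24, 13))) = Add(-8, Mul(1, -11)) = Add(-8, -11) = -19)
Pow(Add(Mul(Add(54, Function('c')(-4)), Add(-69, -50)), A), 2) = Pow(Add(Mul(Add(54, 10), Add(-69, -50)), -19), 2) = Pow(Add(Mul(64, -119), -19), 2) = Pow(Add(-7616, -19), 2) = Pow(-7635, 2) = 58293225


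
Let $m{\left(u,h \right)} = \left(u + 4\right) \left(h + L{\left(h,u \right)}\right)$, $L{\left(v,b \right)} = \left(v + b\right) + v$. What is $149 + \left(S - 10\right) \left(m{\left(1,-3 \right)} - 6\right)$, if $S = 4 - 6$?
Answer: $701$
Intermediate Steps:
$L{\left(v,b \right)} = b + 2 v$ ($L{\left(v,b \right)} = \left(b + v\right) + v = b + 2 v$)
$m{\left(u,h \right)} = \left(4 + u\right) \left(u + 3 h\right)$ ($m{\left(u,h \right)} = \left(u + 4\right) \left(h + \left(u + 2 h\right)\right) = \left(4 + u\right) \left(u + 3 h\right)$)
$S = -2$ ($S = 4 - 6 = -2$)
$149 + \left(S - 10\right) \left(m{\left(1,-3 \right)} - 6\right) = 149 + \left(-2 - 10\right) \left(\left(1^{2} + 4 \cdot 1 + 12 \left(-3\right) + 3 \left(-3\right) 1\right) - 6\right) = 149 + \left(-2 - 10\right) \left(\left(1 + 4 - 36 - 9\right) - 6\right) = 149 - 12 \left(-40 - 6\right) = 149 - -552 = 149 + 552 = 701$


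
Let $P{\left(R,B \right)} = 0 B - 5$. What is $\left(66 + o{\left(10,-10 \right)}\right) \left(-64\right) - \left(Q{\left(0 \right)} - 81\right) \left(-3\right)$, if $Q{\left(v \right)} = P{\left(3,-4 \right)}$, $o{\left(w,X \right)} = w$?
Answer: $-5122$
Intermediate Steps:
$P{\left(R,B \right)} = -5$ ($P{\left(R,B \right)} = 0 - 5 = -5$)
$Q{\left(v \right)} = -5$
$\left(66 + o{\left(10,-10 \right)}\right) \left(-64\right) - \left(Q{\left(0 \right)} - 81\right) \left(-3\right) = \left(66 + 10\right) \left(-64\right) - \left(-5 - 81\right) \left(-3\right) = 76 \left(-64\right) - \left(-86\right) \left(-3\right) = -4864 - 258 = -5122$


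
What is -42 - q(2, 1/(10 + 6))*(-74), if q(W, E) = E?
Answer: -299/8 ≈ -37.375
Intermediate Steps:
-42 - q(2, 1/(10 + 6))*(-74) = -42 - 1/(10 + 6)*(-74) = -42 - 1/16*(-74) = -42 + 37/8 = -299/8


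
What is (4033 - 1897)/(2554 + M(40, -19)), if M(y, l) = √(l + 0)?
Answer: 5455344/6522935 - 2136*I*√19/6522935 ≈ 0.83633 - 0.0014274*I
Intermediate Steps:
M(y, l) = √l
(4033 - 1897)/(2554 + M(40, -19)) = (4033 - 1897)/(2554 + √(-19)) = 2136/(2554 + I*√19)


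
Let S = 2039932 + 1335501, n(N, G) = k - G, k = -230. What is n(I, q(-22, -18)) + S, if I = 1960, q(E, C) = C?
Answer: 3375221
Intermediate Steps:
n(N, G) = -230 - G
S = 3375433
n(I, q(-22, -18)) + S = (-230 - 1*(-18)) + 3375433 = (-230 + 18) + 3375433 = -212 + 3375433 = 3375221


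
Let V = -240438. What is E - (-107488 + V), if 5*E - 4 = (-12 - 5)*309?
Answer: 1734381/5 ≈ 3.4688e+5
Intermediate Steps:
E = -5249/5 (E = ⅘ + ((-12 - 5)*309)/5 = ⅘ + (-17*309)/5 = ⅘ + (⅕)*(-5253) = ⅘ - 5253/5 = -5249/5 ≈ -1049.8)
E - (-107488 + V) = -5249/5 - (-107488 - 240438) = -5249/5 - 1*(-347926) = -5249/5 + 347926 = 1734381/5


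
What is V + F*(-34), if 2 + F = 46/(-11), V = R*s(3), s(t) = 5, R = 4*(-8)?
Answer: 552/11 ≈ 50.182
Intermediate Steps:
R = -32
V = -160 (V = -32*5 = -160)
F = -68/11 (F = -2 + 46/(-11) = -2 + 46*(-1/11) = -2 - 46/11 = -68/11 ≈ -6.1818)
V + F*(-34) = -160 - 68/11*(-34) = -160 + 2312/11 = 552/11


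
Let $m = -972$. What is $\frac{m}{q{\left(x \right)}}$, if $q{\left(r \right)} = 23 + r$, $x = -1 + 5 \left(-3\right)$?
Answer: $- \frac{972}{7} \approx -138.86$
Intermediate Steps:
$x = -16$ ($x = -1 - 15 = -16$)
$\frac{m}{q{\left(x \right)}} = - \frac{972}{23 - 16} = - \frac{972}{7}$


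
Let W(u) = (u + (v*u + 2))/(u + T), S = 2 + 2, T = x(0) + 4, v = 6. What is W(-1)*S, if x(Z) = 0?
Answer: -20/3 ≈ -6.6667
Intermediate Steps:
T = 4 (T = 0 + 4 = 4)
S = 4
W(u) = (2 + 7*u)/(4 + u) (W(u) = (u + (6*u + 2))/(u + 4) = (u + (2 + 6*u))/(4 + u) = (2 + 7*u)/(4 + u))
W(-1)*S = ((2 + 7*(-1))/(4 - 1))*4 = ((2 - 7)/3)*4 = ((1/3)*(-5))*4 = -5/3*4 = -20/3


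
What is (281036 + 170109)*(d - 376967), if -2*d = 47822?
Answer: -180854105310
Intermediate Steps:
d = -23911 (d = -½*47822 = -23911)
(281036 + 170109)*(d - 376967) = (281036 + 170109)*(-23911 - 376967) = 451145*(-400878) = -180854105310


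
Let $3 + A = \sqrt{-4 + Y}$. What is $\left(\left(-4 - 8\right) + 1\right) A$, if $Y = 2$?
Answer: $33 - 11 i \sqrt{2} \approx 33.0 - 15.556 i$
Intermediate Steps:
$A = -3 + i \sqrt{2}$ ($A = -3 + \sqrt{-4 + 2} = -3 + \sqrt{-2} = -3 + i \sqrt{2} \approx -3.0 + 1.4142 i$)
$\left(\left(-4 - 8\right) + 1\right) A = \left(\left(-4 - 8\right) + 1\right) \left(-3 + i \sqrt{2}\right) = \left(-12 + 1\right) \left(-3 + i \sqrt{2}\right) = - 11 \left(-3 + i \sqrt{2}\right) = 33 - 11 i \sqrt{2}$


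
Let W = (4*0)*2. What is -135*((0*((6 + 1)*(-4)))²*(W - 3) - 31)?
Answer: 4185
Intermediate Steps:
W = 0 (W = 0*2 = 0)
-135*((0*((6 + 1)*(-4)))²*(W - 3) - 31) = -135*((0*((6 + 1)*(-4)))²*(0 - 3) - 31) = -135*((0*(7*(-4)))²*(-3) - 31) = -135*((0*(-28))²*(-3) - 31) = -135*(0²*(-3) - 31) = -135*(0*(-3) - 31) = -135*(0 - 31) = -135*(-31) = 4185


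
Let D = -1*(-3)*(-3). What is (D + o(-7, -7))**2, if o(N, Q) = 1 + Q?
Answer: 225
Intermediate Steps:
D = -9 (D = 3*(-3) = -9)
(D + o(-7, -7))**2 = (-9 + (1 - 7))**2 = (-9 - 6)**2 = (-15)**2 = 225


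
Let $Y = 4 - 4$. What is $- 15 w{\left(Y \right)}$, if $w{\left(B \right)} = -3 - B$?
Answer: $45$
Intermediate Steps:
$Y = 0$ ($Y = 4 - 4 = 0$)
$- 15 w{\left(Y \right)} = - 15 \left(-3 - 0\right) = - 15 \left(-3 + 0\right) = \left(-15\right) \left(-3\right) = 45$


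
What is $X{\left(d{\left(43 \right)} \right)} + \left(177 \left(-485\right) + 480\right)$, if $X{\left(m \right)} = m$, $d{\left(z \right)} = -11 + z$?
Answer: $-85333$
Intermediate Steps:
$X{\left(d{\left(43 \right)} \right)} + \left(177 \left(-485\right) + 480\right) = \left(-11 + 43\right) + \left(177 \left(-485\right) + 480\right) = 32 + \left(-85845 + 480\right) = 32 - 85365 = -85333$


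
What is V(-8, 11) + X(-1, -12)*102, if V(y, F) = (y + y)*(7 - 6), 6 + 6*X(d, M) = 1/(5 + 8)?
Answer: -1517/13 ≈ -116.69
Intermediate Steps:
X(d, M) = -77/78 (X(d, M) = -1 + 1/(6*(5 + 8)) = -1 + (⅙)/13 = -1 + (⅙)*(1/13) = -1 + 1/78 = -77/78)
V(y, F) = 2*y (V(y, F) = (2*y)*1 = 2*y)
V(-8, 11) + X(-1, -12)*102 = 2*(-8) - 77/78*102 = -16 - 1309/13 = -1517/13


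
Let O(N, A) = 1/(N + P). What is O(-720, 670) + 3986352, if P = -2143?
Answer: 11412925775/2863 ≈ 3.9864e+6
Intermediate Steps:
O(N, A) = 1/(-2143 + N) (O(N, A) = 1/(N - 2143) = 1/(-2143 + N))
O(-720, 670) + 3986352 = 1/(-2143 - 720) + 3986352 = 1/(-2863) + 3986352 = -1/2863 + 3986352 = 11412925775/2863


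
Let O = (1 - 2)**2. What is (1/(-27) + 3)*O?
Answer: 80/27 ≈ 2.9630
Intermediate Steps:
O = 1 (O = (-1)**2 = 1)
(1/(-27) + 3)*O = (1/(-27) + 3)*1 = (-1/27 + 3)*1 = (80/27)*1 = 80/27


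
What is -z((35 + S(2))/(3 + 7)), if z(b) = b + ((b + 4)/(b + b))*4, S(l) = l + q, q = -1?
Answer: -352/45 ≈ -7.8222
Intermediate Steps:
S(l) = -1 + l (S(l) = l - 1 = -1 + l)
z(b) = b + 2*(4 + b)/b (z(b) = b + ((4 + b)/((2*b)))*4 = b + ((4 + b)*(1/(2*b)))*4 = b + ((4 + b)/(2*b))*4 = b + 2*(4 + b)/b)
-z((35 + S(2))/(3 + 7)) = -(2 + (35 + (-1 + 2))/(3 + 7) + 8/(((35 + (-1 + 2))/(3 + 7)))) = -(2 + (35 + 1)/10 + 8/(((35 + 1)/10))) = -(2 + 36*(1/10) + 8/((36*(1/10)))) = -(2 + 18/5 + 8/(18/5)) = -(2 + 18/5 + 8*(5/18)) = -(2 + 18/5 + 20/9) = -1*352/45 = -352/45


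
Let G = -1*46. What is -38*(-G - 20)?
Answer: -988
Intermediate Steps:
G = -46
-38*(-G - 20) = -38*(-1*(-46) - 20) = -38*(46 - 20) = -38*26 = -988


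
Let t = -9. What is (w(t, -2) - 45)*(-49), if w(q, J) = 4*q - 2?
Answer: 4067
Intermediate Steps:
w(q, J) = -2 + 4*q
(w(t, -2) - 45)*(-49) = ((-2 + 4*(-9)) - 45)*(-49) = ((-2 - 36) - 45)*(-49) = (-38 - 45)*(-49) = -83*(-49) = 4067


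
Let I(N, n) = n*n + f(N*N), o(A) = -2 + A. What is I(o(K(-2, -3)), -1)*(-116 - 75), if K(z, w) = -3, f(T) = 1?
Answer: -382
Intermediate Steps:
I(N, n) = 1 + n² (I(N, n) = n*n + 1 = n² + 1 = 1 + n²)
I(o(K(-2, -3)), -1)*(-116 - 75) = (1 + (-1)²)*(-116 - 75) = (1 + 1)*(-191) = 2*(-191) = -382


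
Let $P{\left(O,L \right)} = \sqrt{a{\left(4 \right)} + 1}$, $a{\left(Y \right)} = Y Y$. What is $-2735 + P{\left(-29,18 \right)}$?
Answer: $-2735 + \sqrt{17} \approx -2730.9$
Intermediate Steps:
$a{\left(Y \right)} = Y^{2}$
$P{\left(O,L \right)} = \sqrt{17}$ ($P{\left(O,L \right)} = \sqrt{4^{2} + 1} = \sqrt{16 + 1} = \sqrt{17}$)
$-2735 + P{\left(-29,18 \right)} = -2735 + \sqrt{17}$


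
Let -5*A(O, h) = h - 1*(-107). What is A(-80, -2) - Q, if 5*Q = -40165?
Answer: 8012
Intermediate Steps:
Q = -8033 (Q = (1/5)*(-40165) = -8033)
A(O, h) = -107/5 - h/5 (A(O, h) = -(h - 1*(-107))/5 = -(h + 107)/5 = -(107 + h)/5 = -107/5 - h/5)
A(-80, -2) - Q = (-107/5 - 1/5*(-2)) - 1*(-8033) = (-107/5 + 2/5) + 8033 = -21 + 8033 = 8012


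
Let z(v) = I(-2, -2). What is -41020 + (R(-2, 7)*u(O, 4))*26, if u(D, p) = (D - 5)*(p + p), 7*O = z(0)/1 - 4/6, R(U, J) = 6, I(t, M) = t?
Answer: -334148/7 ≈ -47735.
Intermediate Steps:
z(v) = -2
O = -8/21 (O = (-2/1 - 4/6)/7 = (-2*1 - 4*1/6)/7 = (-2 - 2/3)/7 = (1/7)*(-8/3) = -8/21 ≈ -0.38095)
u(D, p) = 2*p*(-5 + D) (u(D, p) = (-5 + D)*(2*p) = 2*p*(-5 + D))
-41020 + (R(-2, 7)*u(O, 4))*26 = -41020 + (6*(2*4*(-5 - 8/21)))*26 = -41020 + (6*(2*4*(-113/21)))*26 = -41020 + (6*(-904/21))*26 = -41020 - 1808/7*26 = -41020 - 47008/7 = -334148/7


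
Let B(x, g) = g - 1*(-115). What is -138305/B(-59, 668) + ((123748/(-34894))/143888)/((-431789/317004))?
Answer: -18739791775013107169/106093477914750954 ≈ -176.63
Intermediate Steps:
B(x, g) = 115 + g (B(x, g) = g + 115 = 115 + g)
-138305/B(-59, 668) + ((123748/(-34894))/143888)/((-431789/317004)) = -138305/(115 + 668) + ((123748/(-34894))/143888)/((-431789/317004)) = -138305/783 + ((123748*(-1/34894))*(1/143888))/((-431789*1/317004)) = -138305*1/783 + (-61874/17447*1/143888)/(-431789/317004) = -138305/783 - 30937/1255206968*(-317004/431789) = -138305/783 + 2451788187/135496140376438 = -18739791775013107169/106093477914750954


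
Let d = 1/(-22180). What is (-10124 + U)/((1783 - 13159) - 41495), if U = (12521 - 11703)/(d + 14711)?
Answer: 3303341604156/17251277479709 ≈ 0.19148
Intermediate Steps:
d = -1/22180 ≈ -4.5086e-5
U = 18143240/326289979 (U = (12521 - 11703)/(-1/22180 + 14711) = 818/(326289979/22180) = 818*(22180/326289979) = 18143240/326289979 ≈ 0.055605)
(-10124 + U)/((1783 - 13159) - 41495) = (-10124 + 18143240/326289979)/((1783 - 13159) - 41495) = -3303341604156/(326289979*(-11376 - 41495)) = -3303341604156/326289979/(-52871) = -3303341604156/326289979*(-1/52871) = 3303341604156/17251277479709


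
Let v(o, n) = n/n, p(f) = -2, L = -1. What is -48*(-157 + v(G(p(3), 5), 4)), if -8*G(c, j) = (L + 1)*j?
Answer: 7488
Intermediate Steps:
G(c, j) = 0 (G(c, j) = -(-1 + 1)*j/8 = -0*j = -1/8*0 = 0)
v(o, n) = 1
-48*(-157 + v(G(p(3), 5), 4)) = -48*(-157 + 1) = -48*(-156) = 7488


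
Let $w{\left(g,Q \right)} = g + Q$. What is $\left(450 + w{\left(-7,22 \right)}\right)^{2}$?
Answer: $216225$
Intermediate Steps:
$w{\left(g,Q \right)} = Q + g$
$\left(450 + w{\left(-7,22 \right)}\right)^{2} = \left(450 + \left(22 - 7\right)\right)^{2} = \left(450 + 15\right)^{2} = 465^{2} = 216225$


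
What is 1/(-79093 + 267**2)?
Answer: -1/7804 ≈ -0.00012814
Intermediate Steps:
1/(-79093 + 267**2) = 1/(-79093 + 71289) = 1/(-7804) = -1/7804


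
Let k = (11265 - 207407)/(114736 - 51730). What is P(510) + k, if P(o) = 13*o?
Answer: 208766819/31503 ≈ 6626.9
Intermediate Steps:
k = -98071/31503 (k = -196142/63006 = -196142*1/63006 = -98071/31503 ≈ -3.1131)
P(510) + k = 13*510 - 98071/31503 = 6630 - 98071/31503 = 208766819/31503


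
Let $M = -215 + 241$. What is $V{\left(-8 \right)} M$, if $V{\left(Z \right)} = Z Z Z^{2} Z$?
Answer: $-851968$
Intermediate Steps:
$M = 26$
$V{\left(Z \right)} = Z^{5}$ ($V{\left(Z \right)} = Z^{2} Z^{2} Z = Z^{4} Z = Z^{5}$)
$V{\left(-8 \right)} M = \left(-8\right)^{5} \cdot 26 = \left(-32768\right) 26 = -851968$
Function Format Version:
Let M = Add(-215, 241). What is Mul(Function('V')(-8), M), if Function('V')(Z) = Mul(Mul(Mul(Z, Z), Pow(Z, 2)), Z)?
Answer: -851968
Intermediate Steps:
M = 26
Function('V')(Z) = Pow(Z, 5) (Function('V')(Z) = Mul(Mul(Pow(Z, 2), Pow(Z, 2)), Z) = Mul(Pow(Z, 4), Z) = Pow(Z, 5))
Mul(Function('V')(-8), M) = Mul(Pow(-8, 5), 26) = Mul(-32768, 26) = -851968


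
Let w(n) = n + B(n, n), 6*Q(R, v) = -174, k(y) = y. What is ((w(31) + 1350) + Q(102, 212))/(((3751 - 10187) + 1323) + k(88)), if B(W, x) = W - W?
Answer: -1352/5025 ≈ -0.26905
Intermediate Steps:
B(W, x) = 0
Q(R, v) = -29 (Q(R, v) = (1/6)*(-174) = -29)
w(n) = n (w(n) = n + 0 = n)
((w(31) + 1350) + Q(102, 212))/(((3751 - 10187) + 1323) + k(88)) = ((31 + 1350) - 29)/(((3751 - 10187) + 1323) + 88) = (1381 - 29)/((-6436 + 1323) + 88) = 1352/(-5113 + 88) = 1352/(-5025) = 1352*(-1/5025) = -1352/5025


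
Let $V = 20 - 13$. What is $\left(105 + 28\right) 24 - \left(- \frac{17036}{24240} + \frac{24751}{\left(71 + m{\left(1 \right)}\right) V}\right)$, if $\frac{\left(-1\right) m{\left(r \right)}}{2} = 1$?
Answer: $\frac{1021665133}{325220} \approx 3141.5$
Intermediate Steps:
$m{\left(r \right)} = -2$ ($m{\left(r \right)} = \left(-2\right) 1 = -2$)
$V = 7$
$\left(105 + 28\right) 24 - \left(- \frac{17036}{24240} + \frac{24751}{\left(71 + m{\left(1 \right)}\right) V}\right) = \left(105 + 28\right) 24 - \left(- \frac{17036}{24240} + \frac{24751}{\left(71 - 2\right) 7}\right) = 133 \cdot 24 - \left(\left(-17036\right) \frac{1}{24240} + \frac{24751}{69 \cdot 7}\right) = 3192 - \left(- \frac{4259}{6060} + \frac{24751}{483}\right) = 3192 - \frac{16437107}{325220} = \frac{1021665133}{325220}$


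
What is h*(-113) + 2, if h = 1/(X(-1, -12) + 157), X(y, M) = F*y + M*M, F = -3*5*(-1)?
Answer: 459/286 ≈ 1.6049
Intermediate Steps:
F = 15 (F = -15*(-1) = 15)
X(y, M) = M² + 15*y (X(y, M) = 15*y + M*M = 15*y + M² = M² + 15*y)
h = 1/286 (h = 1/(((-12)² + 15*(-1)) + 157) = 1/((144 - 15) + 157) = 1/(129 + 157) = 1/286 ≈ 0.0034965)
h*(-113) + 2 = (1/286)*(-113) + 2 = -113/286 + 2 = 459/286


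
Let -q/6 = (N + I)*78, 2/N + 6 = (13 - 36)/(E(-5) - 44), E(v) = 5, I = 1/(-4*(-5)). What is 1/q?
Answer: 1055/157833 ≈ 0.0066843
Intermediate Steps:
I = 1/20 ≈ 0.050000
N = -78/211 (N = 2/(-6 + (13 - 36)/(5 - 44)) = 2/(-6 - 23/(-39)) = 2/(-6 - 23*(-1/39)) = 2/(-6 + 23/39) = 2/(-211/39) = 2*(-39/211) = -78/211 ≈ -0.36967)
q = 157833/1055 (q = -6*(-78/211 + 1/20)*78 = -(-4047)*78/2110 = -6*(-52611/2110) = 157833/1055 ≈ 149.60)
1/q = 1/(157833/1055) = 1055/157833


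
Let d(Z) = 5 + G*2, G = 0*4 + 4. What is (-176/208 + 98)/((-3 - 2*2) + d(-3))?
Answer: 421/26 ≈ 16.192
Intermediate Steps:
G = 4 (G = 0 + 4 = 4)
d(Z) = 13 (d(Z) = 5 + 4*2 = 5 + 8 = 13)
(-176/208 + 98)/((-3 - 2*2) + d(-3)) = (-176/208 + 98)/((-3 - 2*2) + 13) = (-176*1/208 + 98)/((-3 - 4) + 13) = (-11/13 + 98)/(-7 + 13) = (1263/13)/6 = (⅙)*(1263/13) = 421/26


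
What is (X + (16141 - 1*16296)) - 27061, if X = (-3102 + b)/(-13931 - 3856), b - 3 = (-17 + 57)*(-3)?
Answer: -161362591/5929 ≈ -27216.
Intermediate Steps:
b = -117 (b = 3 + (-17 + 57)*(-3) = 3 + 40*(-3) = 3 - 120 = -117)
X = 1073/5929 (X = (-3102 - 117)/(-13931 - 3856) = -3219/(-17787) = -3219*(-1/17787) = 1073/5929 ≈ 0.18097)
(X + (16141 - 1*16296)) - 27061 = (1073/5929 + (16141 - 1*16296)) - 27061 = (1073/5929 + (16141 - 16296)) - 27061 = (1073/5929 - 155) - 27061 = -917922/5929 - 27061 = -161362591/5929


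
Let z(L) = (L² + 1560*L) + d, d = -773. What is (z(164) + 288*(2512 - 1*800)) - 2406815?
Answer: -1631796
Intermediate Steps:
z(L) = -773 + L² + 1560*L (z(L) = (L² + 1560*L) - 773 = -773 + L² + 1560*L)
(z(164) + 288*(2512 - 1*800)) - 2406815 = ((-773 + 164² + 1560*164) + 288*(2512 - 1*800)) - 2406815 = ((-773 + 26896 + 255840) + 288*(2512 - 800)) - 2406815 = (281963 + 288*1712) - 2406815 = (281963 + 493056) - 2406815 = 775019 - 2406815 = -1631796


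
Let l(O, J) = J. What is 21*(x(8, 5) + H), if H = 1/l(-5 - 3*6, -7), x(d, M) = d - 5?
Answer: 60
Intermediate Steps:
x(d, M) = -5 + d
H = -1/7 (H = 1/(-7) = -1/7 ≈ -0.14286)
21*(x(8, 5) + H) = 21*((-5 + 8) - 1/7) = 21*(3 - 1/7) = 21*(20/7) = 60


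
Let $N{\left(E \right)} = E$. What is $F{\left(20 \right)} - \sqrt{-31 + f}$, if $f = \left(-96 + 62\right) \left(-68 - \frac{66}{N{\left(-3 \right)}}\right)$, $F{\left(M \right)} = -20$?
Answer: $-20 - \sqrt{1533} \approx -59.154$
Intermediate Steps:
$f = 1564$ ($f = \left(-96 + 62\right) \left(-68 - \frac{66}{-3}\right) = - 34 \left(-68 - -22\right) = - 34 \left(-68 + 22\right) = \left(-34\right) \left(-46\right) = 1564$)
$F{\left(20 \right)} - \sqrt{-31 + f} = -20 - \sqrt{-31 + 1564} = -20 - \sqrt{1533}$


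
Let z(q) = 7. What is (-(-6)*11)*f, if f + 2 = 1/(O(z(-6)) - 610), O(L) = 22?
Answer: -12947/98 ≈ -132.11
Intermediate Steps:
f = -1177/588 (f = -2 + 1/(22 - 610) = -2 + 1/(-588) = -2 - 1/588 = -1177/588 ≈ -2.0017)
(-(-6)*11)*f = -(-6)*11*(-1177/588) = -6*(-11)*(-1177/588) = 66*(-1177/588) = -12947/98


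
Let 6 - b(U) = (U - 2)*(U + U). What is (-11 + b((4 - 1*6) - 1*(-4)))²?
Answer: 25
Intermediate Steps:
b(U) = 6 - 2*U*(-2 + U) (b(U) = 6 - (U - 2)*(U + U) = 6 - (-2 + U)*2*U = 6 - 2*U*(-2 + U))
(-11 + b((4 - 1*6) - 1*(-4)))² = (-11 + (6 - 2*((4 - 1*6) - 1*(-4))² + 4*((4 - 1*6) - 1*(-4))))² = (-11 + (6 - 2*((4 - 6) + 4)² + 4*((4 - 6) + 4)))² = (-11 + (6 - 2*(-2 + 4)² + 4*(-2 + 4)))² = (-11 + (6 - 2*2² + 4*2))² = (-11 + (6 - 2*4 + 8))² = (-11 + (6 - 8 + 8))² = (-11 + 6)² = (-5)² = 25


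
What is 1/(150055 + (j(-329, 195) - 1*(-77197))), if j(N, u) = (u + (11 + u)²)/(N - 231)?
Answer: 560/127218489 ≈ 4.4019e-6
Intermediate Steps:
j(N, u) = (u + (11 + u)²)/(-231 + N)
1/(150055 + (j(-329, 195) - 1*(-77197))) = 1/(150055 + ((195 + (11 + 195)²)/(-231 - 329) - 1*(-77197))) = 1/(150055 + ((195 + 206²)/(-560) + 77197)) = 1/(150055 + (-(195 + 42436)/560 + 77197)) = 1/(150055 + (-1/560*42631 + 77197)) = 1/(150055 + (-42631/560 + 77197)) = 1/(150055 + 43187689/560) = 1/(127218489/560) = 560/127218489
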